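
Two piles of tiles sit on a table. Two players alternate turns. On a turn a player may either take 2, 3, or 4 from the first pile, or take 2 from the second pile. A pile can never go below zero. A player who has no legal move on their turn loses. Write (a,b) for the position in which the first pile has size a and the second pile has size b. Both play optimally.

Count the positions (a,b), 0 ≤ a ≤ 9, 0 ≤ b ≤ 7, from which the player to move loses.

Compute win/loss labels from the base case upward. A position with no move is L. Any other position is W if it can reach an L in one move, else L.
Every move lowers a or b (never raises either), so fill the grid row by row in increasing a, and left to right within a row: each cell's successors are then already labelled.
      b=0  b=1  b=2  b=3  b=4  b=5  b=6  b=7
a=0:    L    L    W    W    L    L    W    W
a=1:    L    L    W    W    L    L    W    W
a=2:    W    W    L    L    W    W    L    L
a=3:    W    W    L    L    W    W    L    L
a=4:    W    W    W    W    W    W    W    W
a=5:    W    W    W    W    W    W    W    W
a=6:    L    L    W    W    L    L    W    W
a=7:    L    L    W    W    L    L    W    W
a=8:    W    W    L    L    W    W    L    L
a=9:    W    W    L    L    W    W    L    L
Cells with no legal move (terminal, hence L): (0,0), (0,1), (1,0), (1,1).
The remaining L cells, each justified by listing all of its moves:
(0,4): →(0,2)(W) only, which is W, so L
(0,5): →(0,3)(W) only, which is W, so L
(1,4): →(1,2)(W) only, which is W, so L
(1,5): →(1,3)(W) only, which is W, so L
(2,2): →(0,2)(W), (2,0)(W) — all W, so L
(2,3): →(0,3)(W), (2,1)(W) — all W, so L
(2,6): →(0,6)(W), (2,4)(W) — all W, so L
(2,7): →(0,7)(W), (2,5)(W) — all W, so L
(3,2): →(1,2)(W), (0,2)(W), (3,0)(W) — all W, so L
(3,3): →(1,3)(W), (0,3)(W), (3,1)(W) — all W, so L
(3,6): →(1,6)(W), (0,6)(W), (3,4)(W) — all W, so L
(3,7): →(1,7)(W), (0,7)(W), (3,5)(W) — all W, so L
(6,0): →(4,0)(W), (3,0)(W), (2,0)(W) — all W, so L
(6,1): →(4,1)(W), (3,1)(W), (2,1)(W) — all W, so L
(6,4): →(4,4)(W), (3,4)(W), (2,4)(W), (6,2)(W) — all W, so L
(6,5): →(4,5)(W), (3,5)(W), (2,5)(W), (6,3)(W) — all W, so L
(7,0): →(5,0)(W), (4,0)(W), (3,0)(W) — all W, so L
(7,1): →(5,1)(W), (4,1)(W), (3,1)(W) — all W, so L
(7,4): →(5,4)(W), (4,4)(W), (3,4)(W), (7,2)(W) — all W, so L
(7,5): →(5,5)(W), (4,5)(W), (3,5)(W), (7,3)(W) — all W, so L
(8,2): →(6,2)(W), (5,2)(W), (4,2)(W), (8,0)(W) — all W, so L
(8,3): →(6,3)(W), (5,3)(W), (4,3)(W), (8,1)(W) — all W, so L
(8,6): →(6,6)(W), (5,6)(W), (4,6)(W), (8,4)(W) — all W, so L
(8,7): →(6,7)(W), (5,7)(W), (4,7)(W), (8,5)(W) — all W, so L
(9,2): →(7,2)(W), (6,2)(W), (5,2)(W), (9,0)(W) — all W, so L
(9,3): →(7,3)(W), (6,3)(W), (5,3)(W), (9,1)(W) — all W, so L
(9,6): →(7,6)(W), (6,6)(W), (5,6)(W), (9,4)(W) — all W, so L
(9,7): →(7,7)(W), (6,7)(W), (5,7)(W), (9,5)(W) — all W, so L
Every other cell has at least one move into one of the L cells above, so it is W.
L cells per row: a=0: 4, a=1: 4, a=2: 4, a=3: 4, a=4: 0, a=5: 0, a=6: 4, a=7: 4, a=8: 4, a=9: 4; total 32.

32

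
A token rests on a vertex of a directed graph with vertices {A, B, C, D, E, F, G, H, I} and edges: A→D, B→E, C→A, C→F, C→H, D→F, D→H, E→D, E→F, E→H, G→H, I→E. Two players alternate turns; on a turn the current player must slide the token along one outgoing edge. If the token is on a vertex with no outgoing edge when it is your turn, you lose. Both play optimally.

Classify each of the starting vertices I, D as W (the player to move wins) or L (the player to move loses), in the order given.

I: L, D: W

Build the W/L table. Terminal = L. A non-terminal position is W if it has a move to some L; otherwise it is L.
Every edge goes from a vertex to one that appears earlier in the order F, H, D, E, A, I, C, G, B, so processing vertices in that order labels each vertex after all of its successors.
F: no outgoing edge → L
H: no outgoing edge → L
D: can move to H, which is L ⇒ W
E: can move to H, which is L ⇒ W
A: the only move is to D(W), a W ⇒ L
I: the only move is to E(W), a W ⇒ L
C: can move to A, which is L ⇒ W
G: can move to H, which is L ⇒ W
B: the only move is to E(W), a W ⇒ L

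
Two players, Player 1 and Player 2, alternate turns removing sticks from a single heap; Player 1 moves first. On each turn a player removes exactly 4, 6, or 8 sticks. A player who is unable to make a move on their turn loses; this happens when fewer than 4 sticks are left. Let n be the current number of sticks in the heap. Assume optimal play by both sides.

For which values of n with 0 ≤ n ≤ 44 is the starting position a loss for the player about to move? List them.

Build the W/L table. Terminal = L. A non-terminal position is W if it has a move to some L; otherwise it is L.
n=0: no move → L
n=1: no move → L
n=2: no move → L
n=3: no move → L
n=4: →0(L), so W
n=5: →1(L), so W
n=6: →2(L), so W
n=7: →3(L), so W
n=8: →2(L), so W
n=9: →3(L), so W
n=10: →2(L), so W
n=11: →3(L), so W
n=12: →8(W), 6(W), 4(W) — all W, so L
n=13: →9(W), 7(W), 5(W) — all W, so L
n=14: →10(W), 8(W), 6(W) — all W, so L
n=15: →11(W), 9(W), 7(W) — all W, so L
n=16: →12(L), so W
n=17: →13(L), so W
n=18: →14(L), so W
n=19: →15(L), so W
n=20: →14(L), so W
n=21: →15(L), so W
n=22: →14(L), so W
n=23: →15(L), so W
n=24: →20(W), 18(W), 16(W) — all W, so L
n=25: →21(W), 19(W), 17(W) — all W, so L
n=26: →22(W), 20(W), 18(W) — all W, so L
n=27: →23(W), 21(W), 19(W) — all W, so L
n=28: →24(L), so W
n=29: →25(L), so W
n=30: →26(L), so W
n=31: →27(L), so W
n=32: →26(L), so W
n=33: →27(L), so W
n=34: →26(L), so W
n=35: →27(L), so W
n=36: →32(W), 30(W), 28(W) — all W, so L
n=37: →33(W), 31(W), 29(W) — all W, so L
n=38: →34(W), 32(W), 30(W) — all W, so L
n=39: →35(W), 33(W), 31(W) — all W, so L
n=40: →36(L), so W
n=41: →37(L), so W
n=42: →38(L), so W
n=43: →39(L), so W
n=44: →38(L), so W
The losing starting values of n are exactly the entries labelled L in this table (16 of them).

0, 1, 2, 3, 12, 13, 14, 15, 24, 25, 26, 27, 36, 37, 38, 39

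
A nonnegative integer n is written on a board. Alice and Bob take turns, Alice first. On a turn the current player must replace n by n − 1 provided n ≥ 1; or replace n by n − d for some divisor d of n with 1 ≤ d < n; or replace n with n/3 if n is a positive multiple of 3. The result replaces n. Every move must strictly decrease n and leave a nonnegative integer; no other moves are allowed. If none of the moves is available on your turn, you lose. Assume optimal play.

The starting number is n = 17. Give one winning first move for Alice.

Label each position W (a win for the player to move) or L (a loss). A position with no legal move is L; any other position is W exactly when some move reaches an L, and L when every move reaches a W.
n=0: no move → L
n=1: reaches L-position 0 → W
n=2: only reaches 1(W), which is W → L
n=3: reaches L-position 2 → W
n=4: reaches L-position 2 → W
n=5: only reaches 4(W), which is W → L
n=6: reaches L-position 2 → W
n=7: only reaches 6(W), which is W → L
n=8: reaches L-position 7 → W
n=9: only reaches 3(W), 6(W), 8(W), all W → L
n=10: reaches L-position 5 → W
n=11: only reaches 10(W), which is W → L
n=12: reaches L-position 9 → W
n=13: only reaches 12(W), which is W → L
n=14: reaches L-position 7 → W
n=15: reaches L-position 5 → W
n=16: only reaches 8(W), 12(W), 14(W), 15(W), all W → L
n=17: reaches L-position 16 → W
From 17, the L positions reachable in one move are: 16.

Move to 16.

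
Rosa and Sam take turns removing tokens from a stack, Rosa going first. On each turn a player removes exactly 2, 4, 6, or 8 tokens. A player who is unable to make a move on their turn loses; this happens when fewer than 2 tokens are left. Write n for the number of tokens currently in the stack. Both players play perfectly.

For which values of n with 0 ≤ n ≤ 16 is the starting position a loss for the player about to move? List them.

Positions with no move are L. A position that does have a move is losing for the player to move precisely when every available move leads to a winning position for the opponent. Fill in the labels:
n=0: no move → L
n=1: no move → L
n=2: →0(L), so W
n=3: →1(L), so W
n=4: →0(L), so W
n=5: →1(L), so W
n=6: →0(L), so W
n=7: →1(L), so W
n=8: →0(L), so W
n=9: →1(L), so W
n=10: →8(W), 6(W), 4(W), 2(W) — all W, so L
n=11: →9(W), 7(W), 5(W), 3(W) — all W, so L
n=12: →10(L), so W
n=13: →11(L), so W
n=14: →10(L), so W
n=15: →11(L), so W
n=16: →10(L), so W
The losing starting values of n are exactly the entries labelled L in this table (4 of them).

0, 1, 10, 11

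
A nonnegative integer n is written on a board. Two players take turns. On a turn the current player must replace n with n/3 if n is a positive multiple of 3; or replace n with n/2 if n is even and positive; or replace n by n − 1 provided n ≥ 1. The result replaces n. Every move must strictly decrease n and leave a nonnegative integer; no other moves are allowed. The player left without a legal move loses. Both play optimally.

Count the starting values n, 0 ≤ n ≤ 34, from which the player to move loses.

Work bottom-up. With no move the player to move loses. Otherwise the position is W if at least one move leads to an L position for the opponent, and L if every move leads to a W.
n=0: no move → L
n=1: →0(L), so W
n=2: →1(W) only, which is W, so L
n=3: →2(L), so W
n=4: →2(L), so W
n=5: →4(W) only, which is W, so L
n=6: →2(L), so W
n=7: →6(W) only, which is W, so L
n=8: →7(L), so W
n=9: →3(W), 8(W) — all W, so L
n=10: →5(L), so W
n=11: →10(W) only, which is W, so L
n=12: →11(L), so W
n=13: →12(W) only, which is W, so L
n=14: →7(L), so W
n=15: →5(L), so W
n=16: →8(W), 15(W) — all W, so L
n=17: →16(L), so W
n=18: →9(L), so W
n=19: →18(W) only, which is W, so L
n=20: →19(L), so W
n=21: →7(L), so W
n=22: →11(L), so W
n=23: →22(W) only, which is W, so L
n=24: →23(L), so W
n=25: →24(W) only, which is W, so L
n=26: →13(L), so W
n=27: →9(L), so W
n=28: →14(W), 27(W) — all W, so L
n=29: →28(L), so W
n=30: →10(W), 15(W), 29(W) — all W, so L
n=31: →30(L), so W
n=32: →16(L), so W
n=33: →11(L), so W
n=34: →17(W), 33(W) — all W, so L
L entries with 0 ≤ n ≤ 34: n = 0, 2, 5, 7, 9, 11, 13, 16, 19, 23, 25, 28, 30, 34; that makes 14.

14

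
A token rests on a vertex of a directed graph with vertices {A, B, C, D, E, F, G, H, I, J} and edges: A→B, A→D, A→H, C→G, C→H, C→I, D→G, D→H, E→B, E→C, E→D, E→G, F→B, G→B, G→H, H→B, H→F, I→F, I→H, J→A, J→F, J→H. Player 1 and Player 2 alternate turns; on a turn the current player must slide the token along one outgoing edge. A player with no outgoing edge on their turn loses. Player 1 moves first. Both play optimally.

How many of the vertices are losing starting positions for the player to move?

4

Label each position W (a win for the player to move) or L (a loss). A position with no legal move is L; any other position is W exactly when some move reaches an L, and L when every move reaches a W.
Every edge goes from a vertex to one that appears earlier in the order B, F, H, G, D, A, I, C, J, E, so processing vertices in that order labels each vertex after all of its successors.
B: no outgoing edge → L
F: W (go to B, an L position)
H: W (go to B, an L position)
G: W (go to B, an L position)
D: L (options G(W), H(W) are all W)
A: W (go to D, an L position)
I: L (options H(W), F(W) are all W)
C: W (go to I, an L position)
J: L (options A(W), H(W), F(W) are all W)
E: W (go to D, an L position)
The L vertices are B, D, I, J; that is 4 in all.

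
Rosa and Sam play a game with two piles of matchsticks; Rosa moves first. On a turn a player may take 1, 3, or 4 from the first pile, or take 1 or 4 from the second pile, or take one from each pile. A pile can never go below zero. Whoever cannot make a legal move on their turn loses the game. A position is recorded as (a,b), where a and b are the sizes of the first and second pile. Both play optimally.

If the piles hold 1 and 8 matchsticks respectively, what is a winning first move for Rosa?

Build the W/L table. Terminal = L. A non-terminal position is W if it has a move to some L; otherwise it is L.
No move ever increases a pile, so every position that can arise here has a ≤ 1 and b ≤ 8; it is enough to label the cells with 0 ≤ a ≤ 1 and 0 ≤ b ≤ 8.
Every move lowers a or b (never raises either), so fill the grid row by row in increasing a, and left to right within a row: each cell's successors are then already labelled.
      b=0  b=1  b=2  b=3  b=4  b=5  b=6  b=7  b=8
a=0:    L    W    L    W    W    L    W    L    W
a=1:    W    W    W    W    L    W    W    W    W
Cells with no legal move (terminal, hence L): (0,0).
The remaining L cells, each justified by listing all of its moves:
(0,2): the only move is to (0,1)(W), a W ⇒ L
(0,5): moves to (0,4)(W), (0,1)(W); every one is W ⇒ L
(0,7): moves to (0,6)(W), (0,3)(W); every one is W ⇒ L
(1,4): moves to (0,4)(W), (1,3)(W), (1,0)(W), (0,3)(W); every one is W ⇒ L
Every other cell has at least one move into one of the L cells above, so it is W.
From (1,8), the L positions reachable in one move are: (1,4), (0,7). Any move reaching one of these is winning.

Move to (1,4).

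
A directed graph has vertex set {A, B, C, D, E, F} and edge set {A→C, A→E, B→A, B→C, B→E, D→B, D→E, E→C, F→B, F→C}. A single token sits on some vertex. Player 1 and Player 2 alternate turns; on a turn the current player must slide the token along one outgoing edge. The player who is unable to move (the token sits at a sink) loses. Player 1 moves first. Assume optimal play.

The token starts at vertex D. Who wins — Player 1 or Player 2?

Compute win/loss labels from the base case upward. A position with no move is L. Any other position is W if it can reach an L in one move, else L.
Every edge goes from a vertex to one that appears earlier in the order C, E, A, B, D, F, so processing vertices in that order labels each vertex after all of its successors.
C: no outgoing edge → L
E: W (go to C, an L position)
A: W (go to C, an L position)
B: W (go to C, an L position)
D: L (options B(W), E(W) are all W)
F: W (go to C, an L position)
The starting position D is L: whatever Player 1 does, the opponent receives a W position.

Player 2 wins.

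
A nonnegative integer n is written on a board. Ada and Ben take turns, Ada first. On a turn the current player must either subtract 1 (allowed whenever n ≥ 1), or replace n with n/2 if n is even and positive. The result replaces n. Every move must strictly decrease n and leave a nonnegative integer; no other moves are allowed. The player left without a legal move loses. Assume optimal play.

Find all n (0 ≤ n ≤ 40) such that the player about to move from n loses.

0, 2, 5, 7, 9, 11, 13, 15, 17, 19, 21, 23, 25, 27, 29, 31, 33, 35, 37, 39

Work bottom-up. With no move the player to move loses. Otherwise the position is W if at least one move leads to an L position for the opponent, and L if every move leads to a W.
n=0: no move → L
n=1: W (go to 0, an L position)
n=2: L (sole option 1(W) is W)
n=3: W (go to 2, an L position)
n=4: W (go to 2, an L position)
n=5: L (sole option 4(W) is W)
n=6: W (go to 5, an L position)
n=7: L (sole option 6(W) is W)
n=8: W (go to 7, an L position)
n=9: L (sole option 8(W) is W)
n=10: W (go to 5, an L position)
n=11: L (sole option 10(W) is W)
n=12: W (go to 11, an L position)
n=13: L (sole option 12(W) is W)
n=14: W (go to 7, an L position)
n=15: L (sole option 14(W) is W)
n=16: W (go to 15, an L position)
n=17: L (sole option 16(W) is W)
n=18: W (go to 9, an L position)
n=19: L (sole option 18(W) is W)
n=20: W (go to 19, an L position)
n=21: L (sole option 20(W) is W)
n=22: W (go to 11, an L position)
n=23: L (sole option 22(W) is W)
n=24: W (go to 23, an L position)
n=25: L (sole option 24(W) is W)
n=26: W (go to 13, an L position)
n=27: L (sole option 26(W) is W)
n=28: W (go to 27, an L position)
n=29: L (sole option 28(W) is W)
n=30: W (go to 15, an L position)
n=31: L (sole option 30(W) is W)
n=32: W (go to 31, an L position)
n=33: L (sole option 32(W) is W)
n=34: W (go to 17, an L position)
n=35: L (sole option 34(W) is W)
n=36: W (go to 35, an L position)
n=37: L (sole option 36(W) is W)
n=38: W (go to 19, an L position)
n=39: L (sole option 38(W) is W)
n=40: W (go to 39, an L position)
The losing starting values of n are exactly the entries labelled L in this table (20 of them).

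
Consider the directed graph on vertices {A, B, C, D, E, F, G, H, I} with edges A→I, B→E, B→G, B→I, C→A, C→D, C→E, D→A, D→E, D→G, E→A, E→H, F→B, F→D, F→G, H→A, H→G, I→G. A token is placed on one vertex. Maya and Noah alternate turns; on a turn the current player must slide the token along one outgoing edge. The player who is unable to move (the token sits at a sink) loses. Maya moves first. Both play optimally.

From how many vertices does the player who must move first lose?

2

Compute win/loss labels from the base case upward. A position with no move is L. Any other position is W if it can reach an L in one move, else L.
Every edge goes from a vertex to one that appears earlier in the order G, I, A, H, E, B, D, C, F, so processing vertices in that order labels each vertex after all of its successors.
G: no outgoing edge → L
I: can move to G, which is L ⇒ W
A: the only move is to I(W), a W ⇒ L
H: can move to A, which is L ⇒ W
E: can move to A, which is L ⇒ W
B: can move to G, which is L ⇒ W
D: can move to A, which is L ⇒ W
C: can move to A, which is L ⇒ W
F: can move to G, which is L ⇒ W
The L vertices are A, G; that is 2 in all.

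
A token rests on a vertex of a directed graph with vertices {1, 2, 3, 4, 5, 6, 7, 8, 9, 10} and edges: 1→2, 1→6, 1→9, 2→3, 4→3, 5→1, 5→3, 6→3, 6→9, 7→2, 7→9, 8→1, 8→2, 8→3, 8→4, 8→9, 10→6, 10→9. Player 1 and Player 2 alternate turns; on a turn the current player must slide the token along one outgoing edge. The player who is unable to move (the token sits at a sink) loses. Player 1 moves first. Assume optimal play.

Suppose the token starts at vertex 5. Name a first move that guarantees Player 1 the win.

Label each position W (a win for the player to move) or L (a loss). A position with no legal move is L; any other position is W exactly when some move reaches an L, and L when every move reaches a W.
Every edge goes from a vertex to one that appears earlier in the order 9, 3, 2, 6, 1, 4, 5, 7, 10, 8, so processing vertices in that order labels each vertex after all of its successors.
9: no outgoing edge → L
3: no outgoing edge → L
2: can move to 3, which is L ⇒ W
6: can move to 3, which is L ⇒ W
1: can move to 9, which is L ⇒ W
4: can move to 3, which is L ⇒ W
5: can move to 3, which is L ⇒ W
7: can move to 9, which is L ⇒ W
10: can move to 9, which is L ⇒ W
8: can move to 3, which is L ⇒ W
From 5, the L positions reachable in one move are: 3.

Move to 3.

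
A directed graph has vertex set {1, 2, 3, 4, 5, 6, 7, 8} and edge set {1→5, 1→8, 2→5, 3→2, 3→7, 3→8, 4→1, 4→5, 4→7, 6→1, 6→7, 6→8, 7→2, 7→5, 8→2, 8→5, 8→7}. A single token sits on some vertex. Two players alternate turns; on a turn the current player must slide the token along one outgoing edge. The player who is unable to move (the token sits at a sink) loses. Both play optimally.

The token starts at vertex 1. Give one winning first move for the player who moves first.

Move to 5.

Work bottom-up. With no move the player to move loses. Otherwise the position is W if at least one move leads to an L position for the opponent, and L if every move leads to a W.
Every edge goes from a vertex to one that appears earlier in the order 5, 2, 7, 8, 1, 3, 6, 4, so processing vertices in that order labels each vertex after all of its successors.
5: no outgoing edge → L
2: W (go to 5, an L position)
7: W (go to 5, an L position)
8: W (go to 5, an L position)
1: W (go to 5, an L position)
3: L (options 8(W), 7(W), 2(W) are all W)
6: L (options 1(W), 8(W), 7(W) are all W)
4: W (go to 5, an L position)
From 1, the L positions reachable in one move are: 5.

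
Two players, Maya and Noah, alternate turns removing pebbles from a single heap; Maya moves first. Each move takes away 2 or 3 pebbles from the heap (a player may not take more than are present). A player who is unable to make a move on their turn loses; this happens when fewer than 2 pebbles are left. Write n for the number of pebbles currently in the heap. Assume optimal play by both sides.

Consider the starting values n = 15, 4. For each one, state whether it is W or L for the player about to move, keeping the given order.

Build the W/L table. Terminal = L. A non-terminal position is W if it has a move to some L; otherwise it is L.
n=0: no move → L
n=1: no move → L
n=2: W (go to 0, an L position)
n=3: W (go to 1, an L position)
n=4: W (go to 1, an L position)
n=5: L (options 3(W), 2(W) are all W)
n=6: L (options 4(W), 3(W) are all W)
n=7: W (go to 5, an L position)
n=8: W (go to 6, an L position)
n=9: W (go to 6, an L position)
n=10: L (options 8(W), 7(W) are all W)
n=11: L (options 9(W), 8(W) are all W)
n=12: W (go to 10, an L position)
n=13: W (go to 11, an L position)
n=14: W (go to 11, an L position)
n=15: L (options 13(W), 12(W) are all W)

15: L, 4: W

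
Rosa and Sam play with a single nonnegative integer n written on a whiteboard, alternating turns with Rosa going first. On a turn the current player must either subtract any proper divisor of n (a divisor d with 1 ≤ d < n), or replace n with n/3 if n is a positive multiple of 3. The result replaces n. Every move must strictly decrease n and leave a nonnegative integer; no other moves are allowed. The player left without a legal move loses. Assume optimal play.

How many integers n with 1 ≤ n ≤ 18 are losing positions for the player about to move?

8

Positions with no move are L. A position that does have a move is losing for the player to move precisely when every available move leads to a winning position for the opponent. Fill in the labels:
n=0: no move → L
n=1: no move → L
n=2: →1(L), so W
n=3: →1(L), so W
n=4: →2(W), 3(W) — all W, so L
n=5: →4(L), so W
n=6: →4(L), so W
n=7: →6(W) only, which is W, so L
n=8: →4(L), so W
n=9: →3(W), 6(W), 8(W) — all W, so L
n=10: →9(L), so W
n=11: →10(W) only, which is W, so L
n=12: →4(L), so W
n=13: →12(W) only, which is W, so L
n=14: →7(L), so W
n=15: →5(W), 10(W), 12(W), 14(W) — all W, so L
n=16: →15(L), so W
n=17: →16(W) only, which is W, so L
n=18: →9(L), so W
L entries with 1 ≤ n ≤ 18 (n=0 is outside the asked range and is not counted): n = 1, 4, 7, 9, 11, 13, 15, 17; that makes 8.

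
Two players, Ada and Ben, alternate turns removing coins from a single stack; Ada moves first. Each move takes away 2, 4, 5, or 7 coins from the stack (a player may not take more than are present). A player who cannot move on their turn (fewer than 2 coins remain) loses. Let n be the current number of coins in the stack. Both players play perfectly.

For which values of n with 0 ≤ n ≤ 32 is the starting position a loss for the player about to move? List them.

0, 1, 9, 10, 18, 19, 27, 28

Compute win/loss labels from the base case upward. A position with no move is L. Any other position is W if it can reach an L in one move, else L.
n=0: no move → L
n=1: no move → L
n=2: →0(L), so W
n=3: →1(L), so W
n=4: →0(L), so W
n=5: →1(L), so W
n=6: →1(L), so W
n=7: →0(L), so W
n=8: →1(L), so W
n=9: →7(W), 5(W), 4(W), 2(W) — all W, so L
n=10: →8(W), 6(W), 5(W), 3(W) — all W, so L
n=11: →9(L), so W
n=12: →10(L), so W
n=13: →9(L), so W
n=14: →10(L), so W
n=15: →10(L), so W
n=16: →9(L), so W
n=17: →10(L), so W
n=18: →16(W), 14(W), 13(W), 11(W) — all W, so L
n=19: →17(W), 15(W), 14(W), 12(W) — all W, so L
n=20: →18(L), so W
n=21: →19(L), so W
n=22: →18(L), so W
n=23: →19(L), so W
n=24: →19(L), so W
n=25: →18(L), so W
n=26: →19(L), so W
n=27: →25(W), 23(W), 22(W), 20(W) — all W, so L
n=28: →26(W), 24(W), 23(W), 21(W) — all W, so L
n=29: →27(L), so W
n=30: →28(L), so W
n=31: →27(L), so W
n=32: →28(L), so W
The losing starting values of n are exactly the entries labelled L in this table (8 of them).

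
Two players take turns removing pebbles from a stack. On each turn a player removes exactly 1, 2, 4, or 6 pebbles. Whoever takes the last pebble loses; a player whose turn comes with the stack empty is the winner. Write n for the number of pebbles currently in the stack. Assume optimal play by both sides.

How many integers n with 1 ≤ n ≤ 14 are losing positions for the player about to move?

4

Build the W/L table. Terminal = W. A non-terminal position is W if it has a move to some L; otherwise it is L.
n=0: no move; the opponent has just taken the last pebble and therefore loses → W
n=1: L (sole option 0(W) is W)
n=2: W (go to 1, an L position)
n=3: W (go to 1, an L position)
n=4: L (options 3(W), 2(W), 0(W) are all W)
n=5: W (go to 4, an L position)
n=6: W (go to 4, an L position)
n=7: W (go to 1, an L position)
n=8: W (go to 4, an L position)
n=9: L (options 8(W), 7(W), 5(W), 3(W) are all W)
n=10: W (go to 9, an L position)
n=11: W (go to 9, an L position)
n=12: L (options 11(W), 10(W), 8(W), 6(W) are all W)
n=13: W (go to 12, an L position)
n=14: W (go to 12, an L position)
L entries with 1 ≤ n ≤ 14 (the range starts at n=1): n = 1, 4, 9, 12; that makes 4.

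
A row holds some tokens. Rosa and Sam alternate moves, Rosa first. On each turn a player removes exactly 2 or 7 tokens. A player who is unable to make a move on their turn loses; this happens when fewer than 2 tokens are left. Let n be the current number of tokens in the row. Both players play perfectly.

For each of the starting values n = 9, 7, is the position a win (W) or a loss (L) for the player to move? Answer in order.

9: L, 7: W

Build the W/L table. Terminal = L. A non-terminal position is W if it has a move to some L; otherwise it is L.
n=0: no move → L
n=1: no move → L
n=2: W (go to 0, an L position)
n=3: W (go to 1, an L position)
n=4: L (sole option 2(W) is W)
n=5: L (sole option 3(W) is W)
n=6: W (go to 4, an L position)
n=7: W (go to 5, an L position)
n=8: W (go to 1, an L position)
n=9: L (options 7(W), 2(W) are all W)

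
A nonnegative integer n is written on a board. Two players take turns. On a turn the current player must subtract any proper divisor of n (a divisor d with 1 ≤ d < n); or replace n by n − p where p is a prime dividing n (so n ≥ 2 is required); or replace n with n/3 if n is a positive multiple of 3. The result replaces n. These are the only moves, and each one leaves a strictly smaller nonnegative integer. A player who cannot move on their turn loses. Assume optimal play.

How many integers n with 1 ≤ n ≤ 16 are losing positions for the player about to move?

4

Positions with no move are L. A position that does have a move is losing for the player to move precisely when every available move leads to a winning position for the opponent. Fill in the labels:
n=0: no move → L
n=1: no move → L
n=2: W (go to 0, an L position)
n=3: W (go to 0, an L position)
n=4: L (options 2(W), 3(W) are all W)
n=5: W (go to 0, an L position)
n=6: W (go to 4, an L position)
n=7: W (go to 0, an L position)
n=8: W (go to 4, an L position)
n=9: L (options 3(W), 6(W), 8(W) are all W)
n=10: W (go to 9, an L position)
n=11: W (go to 0, an L position)
n=12: W (go to 4, an L position)
n=13: W (go to 0, an L position)
n=14: L (options 7(W), 12(W), 13(W) are all W)
n=15: W (go to 14, an L position)
n=16: W (go to 14, an L position)
L entries with 1 ≤ n ≤ 16 (n=0 is outside the asked range and is not counted): n = 1, 4, 9, 14; that makes 4.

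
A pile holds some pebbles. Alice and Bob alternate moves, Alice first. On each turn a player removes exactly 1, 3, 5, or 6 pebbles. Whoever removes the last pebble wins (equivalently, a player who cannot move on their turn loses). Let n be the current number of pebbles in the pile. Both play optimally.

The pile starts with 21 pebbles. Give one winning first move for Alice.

Remove 6, leaving 15.

Classify positions by backward induction: terminal positions (no move available) are L. From any other position, the mover wins iff some move reaches an L.
n=0: no move → L
n=1: reaches L-position 0 → W
n=2: only reaches 1(W), which is W → L
n=3: reaches L-position 2 → W
n=4: only reaches 3(W), 1(W), all W → L
n=5: reaches L-position 4 → W
n=6: reaches L-position 0 → W
n=7: reaches L-position 4 → W
n=8: reaches L-position 2 → W
n=9: reaches L-position 4 → W
n=10: reaches L-position 4 → W
n=11: only reaches 10(W), 8(W), 6(W), 5(W), all W → L
n=12: reaches L-position 11 → W
n=13: only reaches 12(W), 10(W), 8(W), 7(W), all W → L
n=14: reaches L-position 13 → W
n=15: only reaches 14(W), 12(W), 10(W), 9(W), all W → L
n=16: reaches L-position 15 → W
n=17: reaches L-position 11 → W
n=18: reaches L-position 15 → W
n=19: reaches L-position 13 → W
n=20: reaches L-position 15 → W
n=21: reaches L-position 15 → W
From 21, the L positions reachable in one move are: 15.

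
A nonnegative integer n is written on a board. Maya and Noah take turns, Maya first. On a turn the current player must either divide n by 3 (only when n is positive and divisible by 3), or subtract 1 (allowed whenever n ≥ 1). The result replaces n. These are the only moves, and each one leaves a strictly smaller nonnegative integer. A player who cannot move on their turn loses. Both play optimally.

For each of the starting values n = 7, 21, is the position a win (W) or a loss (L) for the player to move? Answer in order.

7: L, 21: W

Compute win/loss labels from the base case upward. A position with no move is L. Any other position is W if it can reach an L in one move, else L.
n=0: no move → L
n=1: can move to 0, which is L ⇒ W
n=2: the only move is to 1(W), a W ⇒ L
n=3: can move to 2, which is L ⇒ W
n=4: the only move is to 3(W), a W ⇒ L
n=5: can move to 4, which is L ⇒ W
n=6: can move to 2, which is L ⇒ W
n=7: the only move is to 6(W), a W ⇒ L
n=8: can move to 7, which is L ⇒ W
n=9: moves to 3(W), 8(W); every one is W ⇒ L
n=10: can move to 9, which is L ⇒ W
n=11: the only move is to 10(W), a W ⇒ L
n=12: can move to 4, which is L ⇒ W
n=13: the only move is to 12(W), a W ⇒ L
n=14: can move to 13, which is L ⇒ W
n=15: moves to 5(W), 14(W); every one is W ⇒ L
n=16: can move to 15, which is L ⇒ W
n=17: the only move is to 16(W), a W ⇒ L
n=18: can move to 17, which is L ⇒ W
n=19: the only move is to 18(W), a W ⇒ L
n=20: can move to 19, which is L ⇒ W
n=21: can move to 7, which is L ⇒ W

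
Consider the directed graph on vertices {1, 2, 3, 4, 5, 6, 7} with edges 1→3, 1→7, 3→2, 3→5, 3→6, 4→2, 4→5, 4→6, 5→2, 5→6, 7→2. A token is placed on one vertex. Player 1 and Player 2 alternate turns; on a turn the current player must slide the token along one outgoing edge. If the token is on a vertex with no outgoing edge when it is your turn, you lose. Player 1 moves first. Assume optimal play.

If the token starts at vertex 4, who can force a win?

Work bottom-up. With no move the player to move loses. Otherwise the position is W if at least one move leads to an L position for the opponent, and L if every move leads to a W.
Every edge goes from a vertex to one that appears earlier in the order 6, 2, 5, 4, 3, 7, 1, so processing vertices in that order labels each vertex after all of its successors.
6: no outgoing edge → L
2: no outgoing edge → L
5: W (go to 2, an L position)
4: W (go to 2, an L position)
3: W (go to 2, an L position)
7: W (go to 2, an L position)
1: L (options 7(W), 3(W) are all W)
From 4 Player 1 can move to 2, reaching an L position.

Player 1 wins.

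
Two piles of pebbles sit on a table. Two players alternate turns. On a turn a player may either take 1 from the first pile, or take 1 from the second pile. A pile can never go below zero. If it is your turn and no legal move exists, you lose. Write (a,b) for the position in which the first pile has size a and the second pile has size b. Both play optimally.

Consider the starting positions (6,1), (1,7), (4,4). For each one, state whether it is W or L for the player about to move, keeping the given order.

(6,1): W, (1,7): L, (4,4): L

Classify positions by backward induction: terminal positions (no move available) are L. From any other position, the mover wins iff some move reaches an L.
No move ever increases a pile, so every position that can arise here has a ≤ 6 and b ≤ 7; it is enough to label the cells with 0 ≤ a ≤ 6 and 0 ≤ b ≤ 7.
Every move lowers a or b (never raises either), so fill the grid row by row in increasing a, and left to right within a row: each cell's successors are then already labelled.
      b=0  b=1  b=2  b=3  b=4  b=5  b=6  b=7
a=0:    L    W    L    W    L    W    L    W
a=1:    W    L    W    L    W    L    W    L
a=2:    L    W    L    W    L    W    L    W
a=3:    W    L    W    L    W    L    W    L
a=4:    L    W    L    W    L    W    L    W
a=5:    W    L    W    L    W    L    W    L
a=6:    L    W    L    W    L    W    L    W
Cells with no legal move (terminal, hence L): (0,0).
The remaining L cells, each justified by listing all of its moves:
(0,2): only reaches (0,1)(W), which is W → L
(0,4): only reaches (0,3)(W), which is W → L
(0,6): only reaches (0,5)(W), which is W → L
(1,1): only reaches (0,1)(W), (1,0)(W), all W → L
(1,3): only reaches (0,3)(W), (1,2)(W), all W → L
(1,5): only reaches (0,5)(W), (1,4)(W), all W → L
(1,7): only reaches (0,7)(W), (1,6)(W), all W → L
(2,0): only reaches (1,0)(W), which is W → L
(2,2): only reaches (1,2)(W), (2,1)(W), all W → L
(2,4): only reaches (1,4)(W), (2,3)(W), all W → L
(2,6): only reaches (1,6)(W), (2,5)(W), all W → L
(3,1): only reaches (2,1)(W), (3,0)(W), all W → L
(3,3): only reaches (2,3)(W), (3,2)(W), all W → L
(3,5): only reaches (2,5)(W), (3,4)(W), all W → L
(3,7): only reaches (2,7)(W), (3,6)(W), all W → L
(4,0): only reaches (3,0)(W), which is W → L
(4,2): only reaches (3,2)(W), (4,1)(W), all W → L
(4,4): only reaches (3,4)(W), (4,3)(W), all W → L
(4,6): only reaches (3,6)(W), (4,5)(W), all W → L
(5,1): only reaches (4,1)(W), (5,0)(W), all W → L
(5,3): only reaches (4,3)(W), (5,2)(W), all W → L
(5,5): only reaches (4,5)(W), (5,4)(W), all W → L
(5,7): only reaches (4,7)(W), (5,6)(W), all W → L
(6,0): only reaches (5,0)(W), which is W → L
(6,2): only reaches (5,2)(W), (6,1)(W), all W → L
(6,4): only reaches (5,4)(W), (6,3)(W), all W → L
(6,6): only reaches (5,6)(W), (6,5)(W), all W → L
Every other cell has at least one move into one of the L cells above, so it is W.
(6,1): the move to (5,1) reaches an L cell, so W
(1,7): one of the L cells justified above, so L
(4,4): one of the L cells justified above, so L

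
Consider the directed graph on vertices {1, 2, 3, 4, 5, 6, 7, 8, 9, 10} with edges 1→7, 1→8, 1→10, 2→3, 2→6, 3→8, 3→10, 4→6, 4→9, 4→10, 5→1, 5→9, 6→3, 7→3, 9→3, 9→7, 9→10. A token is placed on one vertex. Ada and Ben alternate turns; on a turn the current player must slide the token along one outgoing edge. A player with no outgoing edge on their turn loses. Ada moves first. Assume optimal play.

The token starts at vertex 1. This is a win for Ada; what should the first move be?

Work bottom-up. With no move the player to move loses. Otherwise the position is W if at least one move leads to an L position for the opponent, and L if every move leads to a W.
Every edge goes from a vertex to one that appears earlier in the order 10, 8, 3, 6, 7, 9, 1, 2, 4, 5, so processing vertices in that order labels each vertex after all of its successors.
10: no outgoing edge → L
8: no outgoing edge → L
3: W (go to 8, an L position)
6: L (sole option 3(W) is W)
7: L (sole option 3(W) is W)
9: W (go to 7, an L position)
1: W (go to 7, an L position)
2: W (go to 6, an L position)
4: W (go to 6, an L position)
5: L (options 1(W), 9(W) are all W)
From 1, the L positions reachable in one move are: 7, 8, 10. Any move reaching one of these is winning.

Move to 7.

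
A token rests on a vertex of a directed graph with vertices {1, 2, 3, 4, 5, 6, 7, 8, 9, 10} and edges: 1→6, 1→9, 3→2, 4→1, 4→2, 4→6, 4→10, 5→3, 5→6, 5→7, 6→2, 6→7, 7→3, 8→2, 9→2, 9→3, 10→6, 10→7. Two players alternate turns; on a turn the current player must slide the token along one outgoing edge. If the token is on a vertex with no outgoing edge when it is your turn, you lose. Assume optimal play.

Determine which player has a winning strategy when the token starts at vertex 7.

The second player wins.

Positions with no move are L. A position that does have a move is losing for the player to move precisely when every available move leads to a winning position for the opponent. Fill in the labels:
Every edge goes from a vertex to one that appears earlier in the order 2, 3, 7, 6, 8, 5, 9, 10, 1, 4, so processing vertices in that order labels each vertex after all of its successors.
2: no outgoing edge → L
3: W (go to 2, an L position)
7: L (sole option 3(W) is W)
6: W (go to 7, an L position)
8: W (go to 2, an L position)
5: W (go to 7, an L position)
9: W (go to 2, an L position)
10: W (go to 7, an L position)
1: L (options 9(W), 6(W) are all W)
4: W (go to 1, an L position)
The starting position 7 is L: whatever the player to move does, the opponent receives a W position.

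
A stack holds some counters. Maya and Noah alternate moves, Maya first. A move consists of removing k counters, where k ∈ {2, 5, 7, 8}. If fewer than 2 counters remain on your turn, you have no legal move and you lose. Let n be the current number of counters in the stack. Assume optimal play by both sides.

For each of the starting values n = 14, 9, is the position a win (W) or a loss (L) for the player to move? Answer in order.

14: L, 9: W

Use the standard recursion: the mover loses at a terminal position; elsewhere, the mover wins exactly when some move hands the opponent an L position.
n=0: no move → L
n=1: no move → L
n=2: can move to 0, which is L ⇒ W
n=3: can move to 1, which is L ⇒ W
n=4: the only move is to 2(W), a W ⇒ L
n=5: can move to 0, which is L ⇒ W
n=6: can move to 4, which is L ⇒ W
n=7: can move to 0, which is L ⇒ W
n=8: can move to 1, which is L ⇒ W
n=9: can move to 4, which is L ⇒ W
n=10: moves to 8(W), 5(W), 3(W), 2(W); every one is W ⇒ L
n=11: can move to 4, which is L ⇒ W
n=12: can move to 10, which is L ⇒ W
n=13: moves to 11(W), 8(W), 6(W), 5(W); every one is W ⇒ L
n=14: moves to 12(W), 9(W), 7(W), 6(W); every one is W ⇒ L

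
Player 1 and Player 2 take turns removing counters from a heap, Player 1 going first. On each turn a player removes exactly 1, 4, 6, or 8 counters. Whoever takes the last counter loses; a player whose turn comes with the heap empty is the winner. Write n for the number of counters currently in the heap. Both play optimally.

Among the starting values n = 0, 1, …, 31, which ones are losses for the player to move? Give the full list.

1, 3, 6, 8, 13, 15, 18, 20, 25, 27, 30

Work bottom-up. With no move the player to move wins. Otherwise the position is W if at least one move leads to an L position for the opponent, and L if every move leads to a W.
n=0: no move; the opponent has just taken the last counter and therefore loses → W
n=1: the only move is to 0(W), a W ⇒ L
n=2: can move to 1, which is L ⇒ W
n=3: the only move is to 2(W), a W ⇒ L
n=4: can move to 3, which is L ⇒ W
n=5: can move to 1, which is L ⇒ W
n=6: moves to 5(W), 2(W), 0(W); every one is W ⇒ L
n=7: can move to 6, which is L ⇒ W
n=8: moves to 7(W), 4(W), 2(W), 0(W); every one is W ⇒ L
n=9: can move to 8, which is L ⇒ W
n=10: can move to 6, which is L ⇒ W
n=11: can move to 3, which is L ⇒ W
n=12: can move to 8, which is L ⇒ W
n=13: moves to 12(W), 9(W), 7(W), 5(W); every one is W ⇒ L
n=14: can move to 13, which is L ⇒ W
n=15: moves to 14(W), 11(W), 9(W), 7(W); every one is W ⇒ L
n=16: can move to 15, which is L ⇒ W
n=17: can move to 13, which is L ⇒ W
n=18: moves to 17(W), 14(W), 12(W), 10(W); every one is W ⇒ L
n=19: can move to 18, which is L ⇒ W
n=20: moves to 19(W), 16(W), 14(W), 12(W); every one is W ⇒ L
n=21: can move to 20, which is L ⇒ W
n=22: can move to 18, which is L ⇒ W
n=23: can move to 15, which is L ⇒ W
n=24: can move to 20, which is L ⇒ W
n=25: moves to 24(W), 21(W), 19(W), 17(W); every one is W ⇒ L
n=26: can move to 25, which is L ⇒ W
n=27: moves to 26(W), 23(W), 21(W), 19(W); every one is W ⇒ L
n=28: can move to 27, which is L ⇒ W
n=29: can move to 25, which is L ⇒ W
n=30: moves to 29(W), 26(W), 24(W), 22(W); every one is W ⇒ L
n=31: can move to 30, which is L ⇒ W
The losing starting values of n are exactly the entries labelled L in this table (11 of them).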